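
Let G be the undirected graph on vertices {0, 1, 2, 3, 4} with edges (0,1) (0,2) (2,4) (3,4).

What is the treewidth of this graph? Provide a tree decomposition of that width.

The largest bag has 2 vertices, giving width 1; this decomposition certifies tw(G) ≤ 1. Any graph with an edge has treewidth ≥ 1, and G has the edge 1–0. The upper and lower bounds meet at 1, so that is the treewidth.

Treewidth 1.
Bags: B1 = {0, 1}  B2 = {0, 2}  B3 = {2, 4}  B4 = {3, 4}
Tree: B1–B2, B2–B3, B3–B4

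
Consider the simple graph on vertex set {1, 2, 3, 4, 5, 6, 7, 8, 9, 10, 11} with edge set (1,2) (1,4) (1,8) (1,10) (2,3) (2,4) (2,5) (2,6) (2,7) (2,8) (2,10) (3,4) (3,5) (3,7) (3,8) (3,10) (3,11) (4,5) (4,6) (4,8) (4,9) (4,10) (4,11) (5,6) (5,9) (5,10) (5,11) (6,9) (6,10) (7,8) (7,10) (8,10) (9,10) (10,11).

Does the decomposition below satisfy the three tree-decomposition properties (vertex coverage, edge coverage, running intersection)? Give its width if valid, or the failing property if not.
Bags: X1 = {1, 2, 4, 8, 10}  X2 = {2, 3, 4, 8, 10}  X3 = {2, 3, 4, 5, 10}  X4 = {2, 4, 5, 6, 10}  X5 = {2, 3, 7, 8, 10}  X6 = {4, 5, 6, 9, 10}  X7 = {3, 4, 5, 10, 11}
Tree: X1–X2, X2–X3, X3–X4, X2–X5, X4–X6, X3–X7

Vertex coverage: the bags together contain {1, 2, 3, 4, 5, 6, 7, 8, 9, 10, 11}, the full vertex set. Edge coverage: each edge of G has both endpoints in at least one bag. Running intersection: for every vertex, the bags containing it form a connected subtree. All three properties hold, so this is a valid tree decomposition of width max|bag| − 1 = 4, and hence tw(G) ≤ 4.

Yes; width 4.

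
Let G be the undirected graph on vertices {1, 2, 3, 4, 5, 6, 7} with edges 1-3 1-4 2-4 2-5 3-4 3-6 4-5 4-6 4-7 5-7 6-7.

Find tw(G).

2

A width-2 tree decomposition is:
Bags: B1 = {1, 3, 4}  B2 = {3, 4, 6}  B3 = {4, 6, 7}  B4 = {4, 5, 7}  B5 = {2, 4, 5}
Tree: B1–B2, B2–B3, B3–B4, B4–B5
Every bag has size at most 3, so the width is 3 − 1 = 2 and tw(G) ≤ 2. On the other hand G contains the 3-clique {2, 4, 5}. A clique must lie in a single bag of any decomposition, so no decomposition can have width below 2. Combining the bounds, tw(G) = 2.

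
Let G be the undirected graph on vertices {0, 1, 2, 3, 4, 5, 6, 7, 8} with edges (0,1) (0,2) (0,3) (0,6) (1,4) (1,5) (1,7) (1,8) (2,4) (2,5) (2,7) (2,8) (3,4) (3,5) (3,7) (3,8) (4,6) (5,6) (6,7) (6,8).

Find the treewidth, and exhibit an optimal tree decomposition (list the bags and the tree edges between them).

Every bag has size at most 5, so the width is 5 − 1 = 4 and tw(G) ≤ 4. For the lower bound: the 5 vertex sets {6,7}, {3,4}, {1,5}, {2}, {8} are disjoint, each induces a connected subgraph, and every pair is joined by at least one edge of G. Contracting each set to a single vertex therefore yields K_{5} as a minor, and since treewidth is minor-monotone, tw(G) ≥ tw(K_{5}) = 4. Hence tw(G) = 4 exactly.

Treewidth 4.
One such decomposition:
Bags: B1 = {1, 2, 3, 6, 7}  B2 = {1, 2, 3, 4, 6}  B3 = {1, 2, 3, 5, 6}  B4 = {1, 2, 3, 6, 8}  B5 = {0, 1, 2, 3, 6}
Tree: B1–B2, B2–B3, B3–B4, B4–B5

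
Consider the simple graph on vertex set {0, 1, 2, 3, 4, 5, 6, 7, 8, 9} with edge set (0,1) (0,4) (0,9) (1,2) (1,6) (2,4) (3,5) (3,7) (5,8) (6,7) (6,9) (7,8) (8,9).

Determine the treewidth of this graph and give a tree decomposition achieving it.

Each bag holds 3 vertices, so the decomposition has width 2, which upper-bounds the treewidth. The edges 3–5–8–7–3 form a cycle, so G is not a tree and its treewidth is at least 2. Combining the bounds, tw(G) = 2.

Treewidth 2.
One optimal decomposition is:
Bags: B1 = {3, 5, 7}  B2 = {5, 7, 8}  B3 = {6, 7, 8}  B4 = {6, 8, 9}  B5 = {1, 6, 9}  B6 = {0, 1, 9}  B7 = {0, 1, 2}  B8 = {0, 2, 4}
Tree: B1–B2, B2–B3, B3–B4, B4–B5, B5–B6, B6–B7, B7–B8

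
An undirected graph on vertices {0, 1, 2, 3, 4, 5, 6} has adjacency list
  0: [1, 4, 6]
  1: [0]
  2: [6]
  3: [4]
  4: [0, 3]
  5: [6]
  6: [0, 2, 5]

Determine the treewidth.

A width-1 tree decomposition is:
Bags: B1 = {0, 6}  B2 = {0, 4}  B3 = {2, 6}  B4 = {3, 4}  B5 = {0, 1}  B6 = {5, 6}
Tree: B1–B2, B1–B3, B2–B4, B1–B5, B3–B6
The largest bag has 2 vertices, giving width 1; this decomposition certifies tw(G) ≤ 1. G has an edge, so its treewidth is at least 1. The upper and lower bounds meet at 1, so that is the treewidth.

1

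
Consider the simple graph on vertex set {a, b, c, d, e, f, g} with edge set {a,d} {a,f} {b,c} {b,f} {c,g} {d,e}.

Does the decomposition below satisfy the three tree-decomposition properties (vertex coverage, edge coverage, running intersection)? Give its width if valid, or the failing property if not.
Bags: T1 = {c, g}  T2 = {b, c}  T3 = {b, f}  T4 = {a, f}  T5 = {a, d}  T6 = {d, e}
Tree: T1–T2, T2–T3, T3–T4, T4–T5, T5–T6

Yes; width 1.

Checking the three conditions: (i) the bags cover all of {a, b, c, d, e, f, g}; (ii) for each edge, some bag contains both endpoints; (iii) the bags containing any fixed vertex form a subtree. All hold, so the decomposition is valid with width 2 − 1 = 1.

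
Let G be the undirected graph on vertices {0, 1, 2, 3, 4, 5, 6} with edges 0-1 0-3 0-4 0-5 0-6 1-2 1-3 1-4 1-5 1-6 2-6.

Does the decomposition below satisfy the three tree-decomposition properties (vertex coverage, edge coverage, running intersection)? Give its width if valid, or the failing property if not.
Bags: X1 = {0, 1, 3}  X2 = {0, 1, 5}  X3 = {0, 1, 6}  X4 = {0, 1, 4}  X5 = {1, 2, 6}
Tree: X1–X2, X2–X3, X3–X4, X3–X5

Every vertex of G appears in some bag (union = {0, 1, 2, 3, 4, 5, 6}); every edge is covered by a bag; and for each vertex v the set of bags containing v is connected in the bag tree. The decomposition is therefore valid. The largest bag has 3 vertices, so the width is 2.

Yes; width 2.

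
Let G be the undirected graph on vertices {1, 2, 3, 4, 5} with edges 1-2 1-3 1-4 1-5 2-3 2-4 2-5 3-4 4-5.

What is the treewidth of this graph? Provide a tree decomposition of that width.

Treewidth 3.
Bags: B1 = {1, 2, 3, 4}  B2 = {1, 2, 4, 5}
Tree: B1–B2

The largest bag has 4 vertices, giving width 3; this decomposition certifies tw(G) ≤ 3. Conversely, {1, 2, 3, 4} is a clique of size 4, and the vertices of any clique must share a bag in every tree decomposition; so some bag has ≥ 4 vertices and tw(G) ≥ 3. Hence tw(G) = 3 exactly.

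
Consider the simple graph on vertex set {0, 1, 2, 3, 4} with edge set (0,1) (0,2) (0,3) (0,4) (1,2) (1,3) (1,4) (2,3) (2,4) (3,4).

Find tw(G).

4

A width-4 tree decomposition is:
Bags: B1 = {0, 1, 2, 3, 4}
Tree: (single bag)
With just one bag of size 5, the width is 5 − 1 = 4, so tw(G) ≤ 4. For the lower bound, the 5 vertices {0, 1, 2, 3, 4} are pairwise adjacent, and any tree decomposition puts a clique entirely inside one bag — forcing width ≥ 4. Combining the bounds, tw(G) = 4.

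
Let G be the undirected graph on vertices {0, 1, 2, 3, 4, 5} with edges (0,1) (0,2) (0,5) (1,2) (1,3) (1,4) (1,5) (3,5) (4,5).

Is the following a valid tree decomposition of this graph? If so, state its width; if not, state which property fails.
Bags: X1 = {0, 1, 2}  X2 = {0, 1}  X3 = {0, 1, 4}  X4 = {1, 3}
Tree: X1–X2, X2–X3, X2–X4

A tree decomposition must satisfy three properties: every vertex lies in some bag; for every edge, both endpoints lie together in some bag; and for every vertex, the bags containing it form a connected subtree. Here vertex 5 appears in no bag, so the decomposition is invalid.

No — vertex 5 appears in no bag.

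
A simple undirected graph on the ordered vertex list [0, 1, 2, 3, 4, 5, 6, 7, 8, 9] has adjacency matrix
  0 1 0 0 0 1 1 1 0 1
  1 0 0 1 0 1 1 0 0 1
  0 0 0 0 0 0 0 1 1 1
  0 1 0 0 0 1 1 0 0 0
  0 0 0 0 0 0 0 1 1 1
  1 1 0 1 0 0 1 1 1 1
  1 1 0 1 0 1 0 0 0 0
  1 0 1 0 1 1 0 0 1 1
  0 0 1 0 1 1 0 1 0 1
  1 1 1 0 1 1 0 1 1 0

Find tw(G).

3

A width-3 tree decomposition is:
Bags: B1 = {0, 1, 5, 6}  B2 = {0, 1, 5, 9}  B3 = {0, 5, 7, 9}  B4 = {5, 7, 8, 9}  B5 = {1, 3, 5, 6}  B6 = {2, 7, 8, 9}  B7 = {4, 7, 8, 9}
Tree: B1–B2, B2–B3, B3–B4, B1–B5, B4–B6, B4–B7
Each bag holds 4 vertices, so the decomposition has width 3, which upper-bounds the treewidth. Conversely, {2, 7, 8, 9} is a clique of size 4, and the vertices of any clique must share a bag in every tree decomposition; so some bag has ≥ 4 vertices and tw(G) ≥ 3. Combining the bounds, tw(G) = 3.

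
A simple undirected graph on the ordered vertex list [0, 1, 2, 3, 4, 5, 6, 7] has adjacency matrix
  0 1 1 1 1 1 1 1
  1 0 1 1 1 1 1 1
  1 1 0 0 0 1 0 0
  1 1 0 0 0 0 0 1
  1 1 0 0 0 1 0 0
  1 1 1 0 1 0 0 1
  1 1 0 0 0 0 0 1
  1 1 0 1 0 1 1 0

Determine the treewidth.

A width-3 tree decomposition is:
Bags: B1 = {0, 1, 3, 7}  B2 = {0, 1, 5, 7}  B3 = {0, 1, 6, 7}  B4 = {0, 1, 2, 5}  B5 = {0, 1, 4, 5}
Tree: B1–B2, B1–B3, B2–B4, B2–B5
Each bag holds 4 vertices, so the decomposition has width 3, which upper-bounds the treewidth. Conversely, {0, 1, 3, 7} is a clique of size 4, and the vertices of any clique must share a bag in every tree decomposition; so some bag has ≥ 4 vertices and tw(G) ≥ 3. The upper and lower bounds meet at 3, so that is the treewidth.

3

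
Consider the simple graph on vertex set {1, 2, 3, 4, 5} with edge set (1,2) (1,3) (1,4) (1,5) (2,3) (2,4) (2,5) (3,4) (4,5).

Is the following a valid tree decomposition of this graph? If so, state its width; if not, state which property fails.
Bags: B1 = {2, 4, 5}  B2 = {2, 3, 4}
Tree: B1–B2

A tree decomposition must satisfy three properties: every vertex lies in some bag; for every edge, both endpoints lie together in some bag; and for every vertex, the bags containing it form a connected subtree. Here vertex 1 appears in no bag, so the decomposition is invalid.

No — vertex 1 appears in no bag.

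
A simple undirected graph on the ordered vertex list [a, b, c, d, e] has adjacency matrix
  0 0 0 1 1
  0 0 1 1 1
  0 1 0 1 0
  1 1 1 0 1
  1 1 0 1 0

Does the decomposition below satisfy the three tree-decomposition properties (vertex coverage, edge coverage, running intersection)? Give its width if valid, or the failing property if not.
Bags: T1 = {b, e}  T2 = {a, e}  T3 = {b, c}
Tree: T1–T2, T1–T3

No — vertex d appears in no bag.

A tree decomposition must satisfy three properties: every vertex lies in some bag; for every edge, both endpoints lie together in some bag; and for every vertex, the bags containing it form a connected subtree. Here vertex d appears in no bag, so the decomposition is invalid.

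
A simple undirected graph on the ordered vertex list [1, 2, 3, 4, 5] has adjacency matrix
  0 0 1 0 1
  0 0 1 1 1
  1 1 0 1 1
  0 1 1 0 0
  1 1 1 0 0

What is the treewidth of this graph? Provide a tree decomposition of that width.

Treewidth 2.
One optimal decomposition is:
Bags: B1 = {2, 3, 5}  B2 = {2, 3, 4}  B3 = {1, 3, 5}
Tree: B1–B2, B1–B3

Each bag holds 3 vertices, so the decomposition has width 2, which upper-bounds the treewidth. On the other hand G contains the 3-clique {1, 3, 5}. A clique must lie in a single bag of any decomposition, so no decomposition can have width below 2. The upper and lower bounds meet at 2, so that is the treewidth.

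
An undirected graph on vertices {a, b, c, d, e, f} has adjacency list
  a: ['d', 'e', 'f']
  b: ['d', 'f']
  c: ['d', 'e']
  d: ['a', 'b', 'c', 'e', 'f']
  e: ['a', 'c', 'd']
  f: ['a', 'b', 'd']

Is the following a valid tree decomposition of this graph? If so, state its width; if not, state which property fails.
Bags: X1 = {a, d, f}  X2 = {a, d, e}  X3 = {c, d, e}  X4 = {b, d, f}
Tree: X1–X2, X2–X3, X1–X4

Yes; width 2.

Every vertex of G appears in some bag (union = {a, b, c, d, e, f}); every edge is covered by a bag; and for each vertex v the set of bags containing v is connected in the bag tree. The decomposition is therefore valid. The largest bag has 3 vertices, so the width is 2.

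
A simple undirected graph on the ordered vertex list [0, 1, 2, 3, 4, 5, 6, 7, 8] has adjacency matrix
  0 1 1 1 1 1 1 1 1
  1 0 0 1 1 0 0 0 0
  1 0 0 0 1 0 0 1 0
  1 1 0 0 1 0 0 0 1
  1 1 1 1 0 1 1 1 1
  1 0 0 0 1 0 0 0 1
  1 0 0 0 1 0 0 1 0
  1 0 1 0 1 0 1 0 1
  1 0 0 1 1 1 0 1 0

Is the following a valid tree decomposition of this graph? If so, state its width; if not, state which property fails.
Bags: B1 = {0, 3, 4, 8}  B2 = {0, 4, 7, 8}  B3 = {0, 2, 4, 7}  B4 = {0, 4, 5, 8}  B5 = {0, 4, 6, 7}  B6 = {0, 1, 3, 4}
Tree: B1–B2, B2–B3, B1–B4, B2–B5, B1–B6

Yes; width 3.

Checking the three conditions: (i) the bags cover all of {0, 1, 2, 3, 4, 5, 6, 7, 8}; (ii) for each edge, some bag contains both endpoints; (iii) the bags containing any fixed vertex form a subtree. All hold, so the decomposition is valid with width 4 − 1 = 3.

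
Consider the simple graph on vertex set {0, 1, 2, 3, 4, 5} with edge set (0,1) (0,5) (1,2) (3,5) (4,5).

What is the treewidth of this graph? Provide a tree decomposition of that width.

Each bag holds 2 vertices, so the decomposition has width 1, which upper-bounds the treewidth. Since G has at least one edge (e.g. 0–5), it is not an edgeless graph, so tw(G) ≥ 1. Therefore the treewidth is 1.

Treewidth 1.
Bags: B1 = {0, 5}  B2 = {0, 1}  B3 = {1, 2}  B4 = {4, 5}  B5 = {3, 5}
Tree: B1–B2, B2–B3, B1–B4, B4–B5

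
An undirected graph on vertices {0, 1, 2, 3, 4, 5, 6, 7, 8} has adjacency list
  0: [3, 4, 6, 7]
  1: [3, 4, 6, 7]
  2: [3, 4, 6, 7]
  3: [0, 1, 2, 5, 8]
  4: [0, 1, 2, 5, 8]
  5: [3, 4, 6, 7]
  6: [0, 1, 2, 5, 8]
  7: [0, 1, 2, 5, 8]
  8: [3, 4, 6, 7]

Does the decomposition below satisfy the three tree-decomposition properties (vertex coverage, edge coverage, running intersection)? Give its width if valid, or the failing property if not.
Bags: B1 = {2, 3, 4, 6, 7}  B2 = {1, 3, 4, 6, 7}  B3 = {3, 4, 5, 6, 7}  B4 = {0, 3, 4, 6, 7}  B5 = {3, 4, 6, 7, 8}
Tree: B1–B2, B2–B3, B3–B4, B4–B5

Yes; width 4.

Vertex coverage: the bags together contain {0, 1, 2, 3, 4, 5, 6, 7, 8}, the full vertex set. Edge coverage: each edge of G has both endpoints in at least one bag. Running intersection: for every vertex, the bags containing it form a connected subtree. All three properties hold, so this is a valid tree decomposition of width max|bag| − 1 = 4, and hence tw(G) ≤ 4.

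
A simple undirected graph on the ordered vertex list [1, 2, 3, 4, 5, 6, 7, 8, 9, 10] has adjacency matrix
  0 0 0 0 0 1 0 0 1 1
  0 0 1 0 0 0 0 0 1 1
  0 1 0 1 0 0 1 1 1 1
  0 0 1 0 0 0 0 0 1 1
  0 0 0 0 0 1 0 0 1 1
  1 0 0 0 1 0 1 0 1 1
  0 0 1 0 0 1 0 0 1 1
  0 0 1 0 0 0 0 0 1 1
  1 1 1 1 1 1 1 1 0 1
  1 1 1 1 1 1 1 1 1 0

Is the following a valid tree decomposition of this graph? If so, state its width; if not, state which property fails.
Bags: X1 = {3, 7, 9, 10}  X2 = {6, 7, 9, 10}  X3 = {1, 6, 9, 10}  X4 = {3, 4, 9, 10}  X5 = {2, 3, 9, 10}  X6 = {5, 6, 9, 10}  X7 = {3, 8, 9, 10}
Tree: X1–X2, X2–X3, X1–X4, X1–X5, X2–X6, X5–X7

Checking the three conditions: (i) the bags cover all of {1, 2, 3, 4, 5, 6, 7, 8, 9, 10}; (ii) for each edge, some bag contains both endpoints; (iii) the bags containing any fixed vertex form a subtree. All hold, so the decomposition is valid with width 4 − 1 = 3.

Yes; width 3.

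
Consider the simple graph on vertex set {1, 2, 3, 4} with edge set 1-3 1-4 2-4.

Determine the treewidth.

1

A width-1 tree decomposition is:
Bags: B1 = {1, 3}  B2 = {1, 4}  B3 = {2, 4}
Tree: B1–B2, B2–B3
Each bag holds 2 vertices, so the decomposition has width 1, which upper-bounds the treewidth. Any graph with an edge has treewidth ≥ 1, and G has the edge 3–1. Hence tw(G) = 1 exactly.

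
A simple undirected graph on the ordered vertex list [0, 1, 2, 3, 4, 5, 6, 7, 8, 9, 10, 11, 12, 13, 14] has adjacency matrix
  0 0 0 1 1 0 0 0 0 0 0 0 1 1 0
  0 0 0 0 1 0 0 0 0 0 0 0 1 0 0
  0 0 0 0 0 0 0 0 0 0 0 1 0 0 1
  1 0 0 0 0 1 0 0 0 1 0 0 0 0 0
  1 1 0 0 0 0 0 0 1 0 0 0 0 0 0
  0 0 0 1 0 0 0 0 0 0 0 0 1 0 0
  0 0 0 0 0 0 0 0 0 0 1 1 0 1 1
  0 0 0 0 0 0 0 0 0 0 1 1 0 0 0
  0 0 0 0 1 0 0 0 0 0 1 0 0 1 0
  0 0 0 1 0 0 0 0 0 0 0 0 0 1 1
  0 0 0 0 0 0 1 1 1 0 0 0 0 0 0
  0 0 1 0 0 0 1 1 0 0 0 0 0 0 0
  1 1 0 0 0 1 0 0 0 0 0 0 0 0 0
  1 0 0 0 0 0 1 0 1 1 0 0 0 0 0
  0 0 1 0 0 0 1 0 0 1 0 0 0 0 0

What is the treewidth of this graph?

A width-3 tree decomposition is:
Bags: B1 = {2, 7, 11, 14}  B2 = {6, 7, 11, 14}  B3 = {6, 7, 10, 14}  B4 = {6, 9, 10, 14}  B5 = {6, 9, 10, 13}  B6 = {8, 9, 10, 13}  B7 = {3, 8, 9, 13}  B8 = {0, 3, 8, 13}  B9 = {0, 3, 4, 8}  B10 = {0, 3, 4, 5}  B11 = {0, 4, 5, 12}  B12 = {1, 4, 5, 12}
Tree: B1–B2, B2–B3, B3–B4, B4–B5, B5–B6, B6–B7, B7–B8, B8–B9, B9–B10, B10–B11, B11–B12
Each bag holds 4 vertices, so the decomposition has width 3, which upper-bounds the treewidth. For the lower bound: the 4 vertex sets {2,7,11}, {14}, {6}, {8,9,10,13} are disjoint, each induces a connected subgraph, and every pair is joined by at least one edge of G. Contracting each set to a single vertex therefore yields K_{4} as a minor, and since treewidth is minor-monotone, tw(G) ≥ tw(K_{4}) = 3. Therefore the treewidth is 3.

3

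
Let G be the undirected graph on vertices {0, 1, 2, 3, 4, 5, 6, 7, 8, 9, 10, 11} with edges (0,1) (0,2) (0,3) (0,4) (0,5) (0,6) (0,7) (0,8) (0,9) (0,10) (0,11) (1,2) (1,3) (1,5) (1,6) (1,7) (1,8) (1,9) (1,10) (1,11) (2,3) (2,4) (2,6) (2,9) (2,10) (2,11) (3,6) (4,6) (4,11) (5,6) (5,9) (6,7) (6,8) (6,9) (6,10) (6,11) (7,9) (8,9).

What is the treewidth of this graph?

A width-4 tree decomposition is:
Bags: B1 = {0, 1, 2, 6, 10}  B2 = {0, 1, 2, 6, 9}  B3 = {0, 1, 6, 7, 9}  B4 = {0, 1, 6, 8, 9}  B5 = {0, 1, 5, 6, 9}  B6 = {0, 1, 2, 6, 11}  B7 = {0, 1, 2, 3, 6}  B8 = {0, 2, 4, 6, 11}
Tree: B1–B2, B2–B3, B2–B4, B4–B5, B1–B6, B2–B7, B6–B8
Each bag holds 5 vertices, so the decomposition has width 4, which upper-bounds the treewidth. For the lower bound, the 5 vertices {0, 1, 6, 8, 9} are pairwise adjacent, and any tree decomposition puts a clique entirely inside one bag — forcing width ≥ 4. Combining the bounds, tw(G) = 4.

4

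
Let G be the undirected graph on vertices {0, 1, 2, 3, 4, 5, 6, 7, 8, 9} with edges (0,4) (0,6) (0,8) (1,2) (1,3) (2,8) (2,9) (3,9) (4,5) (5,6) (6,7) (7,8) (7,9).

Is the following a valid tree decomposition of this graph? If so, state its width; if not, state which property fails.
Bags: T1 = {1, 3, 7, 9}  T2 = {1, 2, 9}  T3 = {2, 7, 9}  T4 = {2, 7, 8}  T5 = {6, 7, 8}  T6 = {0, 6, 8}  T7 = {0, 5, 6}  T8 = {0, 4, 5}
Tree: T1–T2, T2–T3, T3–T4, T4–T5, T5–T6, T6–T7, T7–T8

A tree decomposition must satisfy three properties: every vertex lies in some bag; for every edge, both endpoints lie together in some bag; and for every vertex, the bags containing it form a connected subtree. Here bags containing vertex 7 are not connected in the tree, so the decomposition is invalid.

No — bags containing vertex 7 are not connected in the tree.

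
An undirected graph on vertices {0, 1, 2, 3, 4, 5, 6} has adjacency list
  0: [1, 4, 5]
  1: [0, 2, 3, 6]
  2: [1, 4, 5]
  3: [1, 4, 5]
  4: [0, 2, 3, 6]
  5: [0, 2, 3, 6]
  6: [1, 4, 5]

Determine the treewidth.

3

A width-3 tree decomposition is:
Bags: B1 = {0, 1, 4, 5}  B2 = {1, 3, 4, 5}  B3 = {1, 4, 5, 6}  B4 = {1, 2, 4, 5}
Tree: B1–B2, B2–B3, B3–B4
The largest bag has 4 vertices, giving width 3; this decomposition certifies tw(G) ≤ 3. For the lower bound: the 4 vertex sets {0,5}, {3,4}, {1}, {6} are disjoint, each induces a connected subgraph, and every pair is joined by at least one edge of G. Contracting each set to a single vertex therefore yields K_{4} as a minor, and since treewidth is minor-monotone, tw(G) ≥ tw(K_{4}) = 3. Hence tw(G) = 3 exactly.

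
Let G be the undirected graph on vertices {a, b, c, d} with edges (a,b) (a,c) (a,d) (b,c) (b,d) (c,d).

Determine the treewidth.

A width-3 tree decomposition is:
Bags: B1 = {a, b, c, d}
Tree: (single bag)
With just one bag of size 4, the width is 4 − 1 = 3, so tw(G) ≤ 3. For the lower bound, the 4 vertices {a, b, c, d} are pairwise adjacent, and any tree decomposition puts a clique entirely inside one bag — forcing width ≥ 3. Combining the bounds, tw(G) = 3.

3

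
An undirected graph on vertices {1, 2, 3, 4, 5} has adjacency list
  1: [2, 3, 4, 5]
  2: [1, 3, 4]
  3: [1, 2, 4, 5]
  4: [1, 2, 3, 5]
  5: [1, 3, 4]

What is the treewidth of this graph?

3

A width-3 tree decomposition is:
Bags: B1 = {1, 3, 4, 5}  B2 = {1, 2, 3, 4}
Tree: B1–B2
Every bag has size at most 4, so the width is 4 − 1 = 3 and tw(G) ≤ 3. For the lower bound, the 4 vertices {1, 2, 3, 4} are pairwise adjacent, and any tree decomposition puts a clique entirely inside one bag — forcing width ≥ 3. Therefore the treewidth is 3.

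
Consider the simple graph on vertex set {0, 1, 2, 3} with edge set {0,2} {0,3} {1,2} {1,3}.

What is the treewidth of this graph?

2

A width-2 tree decomposition is:
Bags: B1 = {0, 2, 3}  B2 = {1, 2, 3}
Tree: B1–B2
Every bag has size at most 3, so the width is 3 − 1 = 2 and tw(G) ≤ 2. For the lower bound, G contains the cycle 3–0–2–1–3, so G is not a forest; only forests have treewidth ≤ 1, hence tw(G) ≥ 2. The upper and lower bounds meet at 2, so that is the treewidth.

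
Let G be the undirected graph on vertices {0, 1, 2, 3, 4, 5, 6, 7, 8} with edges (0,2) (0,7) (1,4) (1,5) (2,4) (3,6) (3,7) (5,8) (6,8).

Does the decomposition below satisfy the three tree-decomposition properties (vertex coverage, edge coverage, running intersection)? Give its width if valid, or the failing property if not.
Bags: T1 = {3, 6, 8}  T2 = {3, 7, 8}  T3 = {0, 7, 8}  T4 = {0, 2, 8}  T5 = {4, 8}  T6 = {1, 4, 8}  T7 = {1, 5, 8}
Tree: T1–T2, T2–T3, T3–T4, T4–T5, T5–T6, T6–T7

A tree decomposition must satisfy three properties: every vertex lies in some bag; for every edge, both endpoints lie together in some bag; and for every vertex, the bags containing it form a connected subtree. Here edge (2,4) lies in no bag, so the decomposition is invalid.

No — edge (2,4) lies in no bag.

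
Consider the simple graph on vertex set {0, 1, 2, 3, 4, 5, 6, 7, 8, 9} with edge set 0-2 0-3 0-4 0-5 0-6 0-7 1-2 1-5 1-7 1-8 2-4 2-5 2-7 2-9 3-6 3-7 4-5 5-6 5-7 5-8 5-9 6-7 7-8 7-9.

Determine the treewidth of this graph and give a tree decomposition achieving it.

Each bag holds 4 vertices, so the decomposition has width 3, which upper-bounds the treewidth. For the lower bound, the 4 vertices {0, 3, 6, 7} are pairwise adjacent, and any tree decomposition puts a clique entirely inside one bag — forcing width ≥ 3. Hence tw(G) = 3 exactly.

Treewidth 3.
One such decomposition:
Bags: B1 = {1, 2, 5, 7}  B2 = {0, 2, 5, 7}  B3 = {2, 5, 7, 9}  B4 = {0, 5, 6, 7}  B5 = {0, 3, 6, 7}  B6 = {0, 2, 4, 5}  B7 = {1, 5, 7, 8}
Tree: B1–B2, B1–B3, B2–B4, B4–B5, B2–B6, B1–B7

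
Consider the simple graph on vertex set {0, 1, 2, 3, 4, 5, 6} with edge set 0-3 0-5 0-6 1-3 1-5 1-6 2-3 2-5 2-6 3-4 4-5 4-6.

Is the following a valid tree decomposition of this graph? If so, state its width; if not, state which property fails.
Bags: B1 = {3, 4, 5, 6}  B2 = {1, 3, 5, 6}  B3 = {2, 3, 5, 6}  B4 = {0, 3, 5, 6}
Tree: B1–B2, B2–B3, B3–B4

Every vertex of G appears in some bag (union = {0, 1, 2, 3, 4, 5, 6}); every edge is covered by a bag; and for each vertex v the set of bags containing v is connected in the bag tree. The decomposition is therefore valid. The largest bag has 4 vertices, so the width is 3.

Yes; width 3.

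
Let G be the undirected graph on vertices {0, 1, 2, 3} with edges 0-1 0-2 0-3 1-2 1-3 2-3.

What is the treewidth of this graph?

A width-3 tree decomposition is:
Bags: B1 = {0, 1, 2, 3}
Tree: (single bag)
A single bag containing all 4 vertices is trivially a valid decomposition of width 3. Conversely, {0, 1, 2, 3} is a clique of size 4, and the vertices of any clique must share a bag in every tree decomposition; so some bag has ≥ 4 vertices and tw(G) ≥ 3. Combining the bounds, tw(G) = 3.

3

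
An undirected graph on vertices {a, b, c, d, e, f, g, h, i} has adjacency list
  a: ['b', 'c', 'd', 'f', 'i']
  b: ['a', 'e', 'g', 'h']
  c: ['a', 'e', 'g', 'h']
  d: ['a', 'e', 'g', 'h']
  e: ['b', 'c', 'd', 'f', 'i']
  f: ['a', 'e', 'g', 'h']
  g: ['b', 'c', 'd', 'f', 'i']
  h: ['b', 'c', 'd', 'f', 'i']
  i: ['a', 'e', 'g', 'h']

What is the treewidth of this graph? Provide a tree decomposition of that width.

Treewidth 4.
Bags: B1 = {a, d, e, g, h}  B2 = {a, e, f, g, h}  B3 = {a, e, g, h, i}  B4 = {a, c, e, g, h}  B5 = {a, b, e, g, h}
Tree: B1–B2, B2–B3, B3–B4, B4–B5

Every bag has size at most 5, so the width is 5 − 1 = 4 and tw(G) ≤ 4. For the lower bound: the 5 vertex sets {d,e}, {a,f}, {h,i}, {g}, {c} are disjoint, each induces a connected subgraph, and every pair is joined by at least one edge of G. Contracting each set to a single vertex therefore yields K_{5} as a minor, and since treewidth is minor-monotone, tw(G) ≥ tw(K_{5}) = 4. Combining the bounds, tw(G) = 4.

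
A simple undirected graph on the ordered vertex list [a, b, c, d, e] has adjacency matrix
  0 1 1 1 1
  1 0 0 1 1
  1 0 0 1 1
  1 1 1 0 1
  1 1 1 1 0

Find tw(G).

A width-3 tree decomposition is:
Bags: B1 = {a, b, d, e}  B2 = {a, c, d, e}
Tree: B1–B2
Every bag has size at most 4, so the width is 4 − 1 = 3 and tw(G) ≤ 3. On the other hand G contains the 4-clique {a, c, d, e}. A clique must lie in a single bag of any decomposition, so no decomposition can have width below 3. The upper and lower bounds meet at 3, so that is the treewidth.

3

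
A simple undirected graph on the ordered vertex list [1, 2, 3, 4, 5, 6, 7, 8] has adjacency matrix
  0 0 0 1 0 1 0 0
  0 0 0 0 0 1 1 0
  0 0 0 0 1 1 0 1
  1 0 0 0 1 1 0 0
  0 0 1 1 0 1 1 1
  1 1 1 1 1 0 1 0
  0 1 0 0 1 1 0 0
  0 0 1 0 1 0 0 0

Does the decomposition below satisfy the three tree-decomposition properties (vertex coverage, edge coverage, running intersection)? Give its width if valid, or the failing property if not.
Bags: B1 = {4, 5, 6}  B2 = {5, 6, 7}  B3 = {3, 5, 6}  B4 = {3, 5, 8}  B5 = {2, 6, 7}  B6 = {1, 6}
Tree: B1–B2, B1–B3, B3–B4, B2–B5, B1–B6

A tree decomposition must satisfy three properties: every vertex lies in some bag; for every edge, both endpoints lie together in some bag; and for every vertex, the bags containing it form a connected subtree. Here edge (4,1) lies in no bag, so the decomposition is invalid.

No — edge (4,1) lies in no bag.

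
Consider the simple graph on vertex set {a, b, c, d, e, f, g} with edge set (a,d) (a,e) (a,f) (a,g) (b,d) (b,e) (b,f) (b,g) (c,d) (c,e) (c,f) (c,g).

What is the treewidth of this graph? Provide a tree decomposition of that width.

Treewidth 3.
One such decomposition:
Bags: B1 = {a, b, c, f}  B2 = {a, b, c, g}  B3 = {a, b, c, d}  B4 = {a, b, c, e}
Tree: B1–B2, B2–B3, B3–B4

Every bag has size at most 4, so the width is 4 − 1 = 3 and tw(G) ≤ 3. For the lower bound: the 4 vertex sets {a,f}, {b,g}, {c}, {d} are disjoint, each induces a connected subgraph, and every pair is joined by at least one edge of G. Contracting each set to a single vertex therefore yields K_{4} as a minor, and since treewidth is minor-monotone, tw(G) ≥ tw(K_{4}) = 3. The upper and lower bounds meet at 3, so that is the treewidth.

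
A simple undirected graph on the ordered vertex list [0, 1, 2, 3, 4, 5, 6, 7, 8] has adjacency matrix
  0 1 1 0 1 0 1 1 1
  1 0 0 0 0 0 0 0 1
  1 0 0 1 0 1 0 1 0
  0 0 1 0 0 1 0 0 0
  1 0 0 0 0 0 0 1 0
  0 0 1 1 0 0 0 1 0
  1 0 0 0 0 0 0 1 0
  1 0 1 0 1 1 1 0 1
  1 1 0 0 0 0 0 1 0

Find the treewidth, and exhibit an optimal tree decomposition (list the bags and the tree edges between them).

Each bag holds 3 vertices, so the decomposition has width 2, which upper-bounds the treewidth. For the lower bound, the 3 vertices {0, 1, 8} are pairwise adjacent, and any tree decomposition puts a clique entirely inside one bag — forcing width ≥ 2. Therefore the treewidth is 2.

Treewidth 2.
Bags: B1 = {0, 2, 7}  B2 = {0, 7, 8}  B3 = {2, 5, 7}  B4 = {0, 4, 7}  B5 = {0, 1, 8}  B6 = {2, 3, 5}  B7 = {0, 6, 7}
Tree: B1–B2, B1–B3, B1–B4, B2–B5, B3–B6, B2–B7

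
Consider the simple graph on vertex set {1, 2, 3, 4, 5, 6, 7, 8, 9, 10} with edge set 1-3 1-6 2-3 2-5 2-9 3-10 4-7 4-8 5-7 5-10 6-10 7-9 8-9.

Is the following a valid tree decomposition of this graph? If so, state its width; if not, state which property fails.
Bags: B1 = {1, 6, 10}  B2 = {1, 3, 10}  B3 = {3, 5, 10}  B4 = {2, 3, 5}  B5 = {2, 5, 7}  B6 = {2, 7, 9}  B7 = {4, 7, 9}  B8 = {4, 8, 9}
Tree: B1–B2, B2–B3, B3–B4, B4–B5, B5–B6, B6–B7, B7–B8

Yes; width 2.

Every vertex of G appears in some bag (union = {1, 2, 3, 4, 5, 6, 7, 8, 9, 10}); every edge is covered by a bag; and for each vertex v the set of bags containing v is connected in the bag tree. The decomposition is therefore valid. The largest bag has 3 vertices, so the width is 2.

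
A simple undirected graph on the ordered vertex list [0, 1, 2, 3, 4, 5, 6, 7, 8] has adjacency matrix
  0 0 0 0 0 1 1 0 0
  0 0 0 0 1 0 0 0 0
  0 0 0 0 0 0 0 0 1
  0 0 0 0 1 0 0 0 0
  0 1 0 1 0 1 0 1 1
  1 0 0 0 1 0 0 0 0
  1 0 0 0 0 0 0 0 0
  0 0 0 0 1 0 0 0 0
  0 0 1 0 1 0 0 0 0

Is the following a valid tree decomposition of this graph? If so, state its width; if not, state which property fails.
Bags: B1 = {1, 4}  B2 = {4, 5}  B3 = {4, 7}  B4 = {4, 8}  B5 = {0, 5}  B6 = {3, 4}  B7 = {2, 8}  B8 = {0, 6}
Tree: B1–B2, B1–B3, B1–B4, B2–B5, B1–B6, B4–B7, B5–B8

Yes; width 1.

Vertex coverage: the bags together contain {0, 1, 2, 3, 4, 5, 6, 7, 8}, the full vertex set. Edge coverage: each edge of G has both endpoints in at least one bag. Running intersection: for every vertex, the bags containing it form a connected subtree. All three properties hold, so this is a valid tree decomposition of width max|bag| − 1 = 1, and hence tw(G) ≤ 1.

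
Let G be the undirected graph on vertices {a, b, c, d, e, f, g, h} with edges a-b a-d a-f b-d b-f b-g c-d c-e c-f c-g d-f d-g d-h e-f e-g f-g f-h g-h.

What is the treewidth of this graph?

A width-3 tree decomposition is:
Bags: B1 = {c, d, f, g}  B2 = {c, e, f, g}  B3 = {b, d, f, g}  B4 = {d, f, g, h}  B5 = {a, b, d, f}
Tree: B1–B2, B1–B3, B1–B4, B3–B5
Each bag holds 4 vertices, so the decomposition has width 3, which upper-bounds the treewidth. On the other hand G contains the 4-clique {d, f, g, h}. A clique must lie in a single bag of any decomposition, so no decomposition can have width below 3. Combining the bounds, tw(G) = 3.

3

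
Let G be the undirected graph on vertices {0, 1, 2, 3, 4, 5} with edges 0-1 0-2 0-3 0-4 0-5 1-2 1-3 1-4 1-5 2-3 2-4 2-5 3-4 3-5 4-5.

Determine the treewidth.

5

A width-5 tree decomposition is:
Bags: B1 = {0, 1, 2, 3, 4, 5}
Tree: (single bag)
A single bag containing all 6 vertices is trivially a valid decomposition of width 5. On the other hand G contains the 6-clique {0, 1, 2, 3, 4, 5}. A clique must lie in a single bag of any decomposition, so no decomposition can have width below 5. Combining the bounds, tw(G) = 5.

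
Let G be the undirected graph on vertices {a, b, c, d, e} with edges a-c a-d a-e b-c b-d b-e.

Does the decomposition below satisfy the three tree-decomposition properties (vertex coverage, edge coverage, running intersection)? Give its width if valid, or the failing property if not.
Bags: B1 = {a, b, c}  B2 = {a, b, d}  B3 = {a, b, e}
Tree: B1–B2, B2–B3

Every vertex of G appears in some bag (union = {a, b, c, d, e}); every edge is covered by a bag; and for each vertex v the set of bags containing v is connected in the bag tree. The decomposition is therefore valid. The largest bag has 3 vertices, so the width is 2.

Yes; width 2.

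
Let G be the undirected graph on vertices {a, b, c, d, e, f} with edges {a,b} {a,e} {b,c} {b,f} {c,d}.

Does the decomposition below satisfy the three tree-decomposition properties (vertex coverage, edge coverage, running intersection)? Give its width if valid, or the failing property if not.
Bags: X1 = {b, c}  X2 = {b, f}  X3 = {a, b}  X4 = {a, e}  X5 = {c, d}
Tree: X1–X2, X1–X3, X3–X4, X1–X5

Yes; width 1.

Checking the three conditions: (i) the bags cover all of {a, b, c, d, e, f}; (ii) for each edge, some bag contains both endpoints; (iii) the bags containing any fixed vertex form a subtree. All hold, so the decomposition is valid with width 2 − 1 = 1.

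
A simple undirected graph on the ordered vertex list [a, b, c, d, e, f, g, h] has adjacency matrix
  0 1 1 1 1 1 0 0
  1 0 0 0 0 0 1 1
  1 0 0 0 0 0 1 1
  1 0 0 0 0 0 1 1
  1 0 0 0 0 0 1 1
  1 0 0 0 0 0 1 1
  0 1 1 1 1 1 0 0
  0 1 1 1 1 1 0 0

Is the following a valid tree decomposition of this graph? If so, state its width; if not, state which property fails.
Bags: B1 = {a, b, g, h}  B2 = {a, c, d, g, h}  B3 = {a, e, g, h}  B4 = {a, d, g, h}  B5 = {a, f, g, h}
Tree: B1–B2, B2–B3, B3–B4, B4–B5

No — bags containing vertex d are not connected in the tree.

A tree decomposition must satisfy three properties: every vertex lies in some bag; for every edge, both endpoints lie together in some bag; and for every vertex, the bags containing it form a connected subtree. Here bags containing vertex d are not connected in the tree, so the decomposition is invalid.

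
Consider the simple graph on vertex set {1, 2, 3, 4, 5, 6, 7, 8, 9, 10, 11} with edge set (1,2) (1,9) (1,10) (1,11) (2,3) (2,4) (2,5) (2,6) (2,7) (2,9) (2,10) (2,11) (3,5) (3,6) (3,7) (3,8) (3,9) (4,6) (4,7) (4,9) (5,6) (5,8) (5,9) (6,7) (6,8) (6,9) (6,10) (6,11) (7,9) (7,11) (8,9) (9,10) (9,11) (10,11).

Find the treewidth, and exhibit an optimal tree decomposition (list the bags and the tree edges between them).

Treewidth 4.
Bags: B1 = {2, 6, 9, 10, 11}  B2 = {2, 6, 7, 9, 11}  B3 = {2, 3, 6, 7, 9}  B4 = {2, 3, 5, 6, 9}  B5 = {1, 2, 9, 10, 11}  B6 = {2, 4, 6, 7, 9}  B7 = {3, 5, 6, 8, 9}
Tree: B1–B2, B2–B3, B3–B4, B1–B5, B3–B6, B4–B7

Each bag holds 5 vertices, so the decomposition has width 4, which upper-bounds the treewidth. For the lower bound, the 5 vertices {3, 5, 6, 8, 9} are pairwise adjacent, and any tree decomposition puts a clique entirely inside one bag — forcing width ≥ 4. Hence tw(G) = 4 exactly.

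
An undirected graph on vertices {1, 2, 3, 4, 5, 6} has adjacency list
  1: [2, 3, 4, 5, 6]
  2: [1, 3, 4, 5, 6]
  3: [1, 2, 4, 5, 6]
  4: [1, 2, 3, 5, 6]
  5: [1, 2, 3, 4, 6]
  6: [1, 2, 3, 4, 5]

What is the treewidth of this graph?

5

A width-5 tree decomposition is:
Bags: B1 = {1, 2, 3, 4, 5, 6}
Tree: (single bag)
With just one bag of size 6, the width is 6 − 1 = 5, so tw(G) ≤ 5. Conversely, {1, 2, 3, 4, 5, 6} is a clique of size 6, and the vertices of any clique must share a bag in every tree decomposition; so some bag has ≥ 6 vertices and tw(G) ≥ 5. Hence tw(G) = 5 exactly.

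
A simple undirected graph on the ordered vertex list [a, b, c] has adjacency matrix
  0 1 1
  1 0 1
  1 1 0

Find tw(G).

2

A width-2 tree decomposition is:
Bags: B1 = {a, b, c}
Tree: (single bag)
A single bag containing all 3 vertices is trivially a valid decomposition of width 2. On the other hand G contains the 3-clique {a, b, c}. A clique must lie in a single bag of any decomposition, so no decomposition can have width below 2. Hence tw(G) = 2 exactly.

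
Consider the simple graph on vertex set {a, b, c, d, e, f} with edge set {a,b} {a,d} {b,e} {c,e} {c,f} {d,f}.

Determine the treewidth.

2

A width-2 tree decomposition is:
Bags: B1 = {a, b, e}  B2 = {a, c, e}  B3 = {a, c, f}  B4 = {a, d, f}
Tree: B1–B2, B2–B3, B3–B4
The largest bag has 3 vertices, giving width 2; this decomposition certifies tw(G) ≤ 2. For the lower bound, G contains the cycle a–b–e–c–f–d–a, so G is not a forest; only forests have treewidth ≤ 1, hence tw(G) ≥ 2. Hence tw(G) = 2 exactly.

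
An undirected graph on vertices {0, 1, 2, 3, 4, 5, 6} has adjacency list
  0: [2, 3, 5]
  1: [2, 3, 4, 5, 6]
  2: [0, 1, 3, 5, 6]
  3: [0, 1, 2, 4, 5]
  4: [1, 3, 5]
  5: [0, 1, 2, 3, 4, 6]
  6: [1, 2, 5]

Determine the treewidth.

A width-3 tree decomposition is:
Bags: B1 = {0, 2, 3, 5}  B2 = {1, 2, 3, 5}  B3 = {1, 2, 5, 6}  B4 = {1, 3, 4, 5}
Tree: B1–B2, B2–B3, B2–B4
Each bag holds 4 vertices, so the decomposition has width 3, which upper-bounds the treewidth. Conversely, {0, 2, 3, 5} is a clique of size 4, and the vertices of any clique must share a bag in every tree decomposition; so some bag has ≥ 4 vertices and tw(G) ≥ 3. Combining the bounds, tw(G) = 3.

3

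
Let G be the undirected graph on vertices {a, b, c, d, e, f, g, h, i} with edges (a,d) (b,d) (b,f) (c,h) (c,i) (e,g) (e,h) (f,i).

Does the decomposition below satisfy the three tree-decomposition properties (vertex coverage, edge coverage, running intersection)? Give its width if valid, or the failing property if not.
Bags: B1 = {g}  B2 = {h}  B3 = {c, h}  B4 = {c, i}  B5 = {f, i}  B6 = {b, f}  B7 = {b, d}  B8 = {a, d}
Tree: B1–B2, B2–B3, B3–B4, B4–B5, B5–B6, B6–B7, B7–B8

No — vertex e appears in no bag.

A tree decomposition must satisfy three properties: every vertex lies in some bag; for every edge, both endpoints lie together in some bag; and for every vertex, the bags containing it form a connected subtree. Here vertex e appears in no bag, so the decomposition is invalid.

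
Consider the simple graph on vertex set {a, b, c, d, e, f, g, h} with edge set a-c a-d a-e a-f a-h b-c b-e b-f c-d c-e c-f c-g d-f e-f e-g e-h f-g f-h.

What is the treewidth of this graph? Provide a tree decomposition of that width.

Treewidth 3.
One optimal decomposition is:
Bags: B1 = {a, c, e, f}  B2 = {b, c, e, f}  B3 = {a, e, f, h}  B4 = {c, e, f, g}  B5 = {a, c, d, f}
Tree: B1–B2, B1–B3, B1–B4, B1–B5

The largest bag has 4 vertices, giving width 3; this decomposition certifies tw(G) ≤ 3. On the other hand G contains the 4-clique {a, e, f, h}. A clique must lie in a single bag of any decomposition, so no decomposition can have width below 3. Hence tw(G) = 3 exactly.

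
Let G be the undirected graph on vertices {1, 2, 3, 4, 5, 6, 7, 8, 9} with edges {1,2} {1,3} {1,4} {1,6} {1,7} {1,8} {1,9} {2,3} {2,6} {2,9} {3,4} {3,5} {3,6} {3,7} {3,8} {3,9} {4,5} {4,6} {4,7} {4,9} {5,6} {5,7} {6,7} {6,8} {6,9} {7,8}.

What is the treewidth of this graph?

4

A width-4 tree decomposition is:
Bags: B1 = {1, 3, 4, 6, 9}  B2 = {1, 3, 4, 6, 7}  B3 = {3, 4, 5, 6, 7}  B4 = {1, 3, 6, 7, 8}  B5 = {1, 2, 3, 6, 9}
Tree: B1–B2, B2–B3, B2–B4, B1–B5
The largest bag has 5 vertices, giving width 4; this decomposition certifies tw(G) ≤ 4. Conversely, {1, 3, 6, 7, 8} is a clique of size 5, and the vertices of any clique must share a bag in every tree decomposition; so some bag has ≥ 5 vertices and tw(G) ≥ 4. Combining the bounds, tw(G) = 4.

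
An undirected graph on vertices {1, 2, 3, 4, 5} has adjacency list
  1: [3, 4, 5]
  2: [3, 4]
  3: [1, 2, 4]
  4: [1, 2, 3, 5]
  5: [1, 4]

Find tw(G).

2

A width-2 tree decomposition is:
Bags: B1 = {1, 3, 4}  B2 = {1, 4, 5}  B3 = {2, 3, 4}
Tree: B1–B2, B1–B3
Every bag has size at most 3, so the width is 3 − 1 = 2 and tw(G) ≤ 2. Conversely, {1, 3, 4} is a clique of size 3, and the vertices of any clique must share a bag in every tree decomposition; so some bag has ≥ 3 vertices and tw(G) ≥ 2. The upper and lower bounds meet at 2, so that is the treewidth.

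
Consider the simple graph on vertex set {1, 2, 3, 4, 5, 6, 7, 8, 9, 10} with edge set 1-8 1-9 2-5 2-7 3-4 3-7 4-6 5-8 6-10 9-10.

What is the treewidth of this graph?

A width-2 tree decomposition is:
Bags: B1 = {3, 4, 6}  B2 = {3, 6, 7}  B3 = {2, 6, 7}  B4 = {2, 5, 6}  B5 = {5, 6, 8}  B6 = {1, 6, 8}  B7 = {1, 6, 9}  B8 = {6, 9, 10}
Tree: B1–B2, B2–B3, B3–B4, B4–B5, B5–B6, B6–B7, B7–B8
Every bag has size at most 3, so the width is 3 − 1 = 2 and tw(G) ≤ 2. Since 6–4–3–7–2–5–8–1–9–10–6 is a cycle in G, G is not acyclic. Forests are exactly the graphs of treewidth ≤ 1, so tw(G) ≥ 2. Therefore the treewidth is 2.

2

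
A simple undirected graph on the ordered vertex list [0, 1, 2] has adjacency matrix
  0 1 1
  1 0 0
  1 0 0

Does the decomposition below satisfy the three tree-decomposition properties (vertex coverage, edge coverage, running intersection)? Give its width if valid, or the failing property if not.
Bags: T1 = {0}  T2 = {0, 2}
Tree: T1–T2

No — vertex 1 appears in no bag.

A tree decomposition must satisfy three properties: every vertex lies in some bag; for every edge, both endpoints lie together in some bag; and for every vertex, the bags containing it form a connected subtree. Here vertex 1 appears in no bag, so the decomposition is invalid.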